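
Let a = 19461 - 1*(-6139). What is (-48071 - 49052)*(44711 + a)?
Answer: -6828815253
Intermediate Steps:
a = 25600 (a = 19461 + 6139 = 25600)
(-48071 - 49052)*(44711 + a) = (-48071 - 49052)*(44711 + 25600) = -97123*70311 = -6828815253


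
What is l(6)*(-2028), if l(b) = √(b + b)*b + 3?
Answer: -6084 - 24336*√3 ≈ -48235.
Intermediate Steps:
l(b) = 3 + √2*b^(3/2) (l(b) = √(2*b)*b + 3 = (√2*√b)*b + 3 = √2*b^(3/2) + 3 = 3 + √2*b^(3/2))
l(6)*(-2028) = (3 + √2*6^(3/2))*(-2028) = (3 + √2*(6*√6))*(-2028) = (3 + 12*√3)*(-2028) = -6084 - 24336*√3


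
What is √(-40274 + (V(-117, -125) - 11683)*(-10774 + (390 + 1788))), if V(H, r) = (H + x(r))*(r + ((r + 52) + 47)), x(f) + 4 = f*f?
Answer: √20224516778 ≈ 1.4221e+5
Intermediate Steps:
x(f) = -4 + f² (x(f) = -4 + f*f = -4 + f²)
V(H, r) = (99 + 2*r)*(-4 + H + r²) (V(H, r) = (H + (-4 + r²))*(r + ((r + 52) + 47)) = (-4 + H + r²)*(r + ((52 + r) + 47)) = (-4 + H + r²)*(r + (99 + r)) = (-4 + H + r²)*(99 + 2*r) = (99 + 2*r)*(-4 + H + r²))
√(-40274 + (V(-117, -125) - 11683)*(-10774 + (390 + 1788))) = √(-40274 + ((-396 + 99*(-117) + 99*(-125)² + 2*(-117)*(-125) + 2*(-125)*(-4 + (-125)²)) - 11683)*(-10774 + (390 + 1788))) = √(-40274 + ((-396 - 11583 + 99*15625 + 29250 + 2*(-125)*(-4 + 15625)) - 11683)*(-10774 + 2178)) = √(-40274 + ((-396 - 11583 + 1546875 + 29250 + 2*(-125)*15621) - 11683)*(-8596)) = √(-40274 + ((-396 - 11583 + 1546875 + 29250 - 3905250) - 11683)*(-8596)) = √(-40274 + (-2341104 - 11683)*(-8596)) = √(-40274 - 2352787*(-8596)) = √(-40274 + 20224557052) = √20224516778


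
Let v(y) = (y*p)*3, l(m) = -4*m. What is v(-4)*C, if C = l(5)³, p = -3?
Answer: -288000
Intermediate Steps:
v(y) = -9*y (v(y) = (y*(-3))*3 = -3*y*3 = -9*y)
C = -8000 (C = (-4*5)³ = (-20)³ = -8000)
v(-4)*C = -9*(-4)*(-8000) = 36*(-8000) = -288000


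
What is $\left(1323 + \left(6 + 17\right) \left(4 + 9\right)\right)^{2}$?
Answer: $2630884$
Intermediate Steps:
$\left(1323 + \left(6 + 17\right) \left(4 + 9\right)\right)^{2} = \left(1323 + 23 \cdot 13\right)^{2} = \left(1323 + 299\right)^{2} = 1622^{2} = 2630884$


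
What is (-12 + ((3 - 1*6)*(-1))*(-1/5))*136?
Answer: -8568/5 ≈ -1713.6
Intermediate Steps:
(-12 + ((3 - 1*6)*(-1))*(-1/5))*136 = (-12 + ((3 - 6)*(-1))*(-1*1/5))*136 = (-12 - 3*(-1)*(-1/5))*136 = (-12 + 3*(-1/5))*136 = (-12 - 3/5)*136 = -63/5*136 = -8568/5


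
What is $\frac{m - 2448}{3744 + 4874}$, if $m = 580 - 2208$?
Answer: $- \frac{2038}{4309} \approx -0.47296$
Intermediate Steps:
$m = -1628$ ($m = 580 - 2208 = -1628$)
$\frac{m - 2448}{3744 + 4874} = \frac{-1628 - 2448}{3744 + 4874} = - \frac{4076}{8618} = \left(-4076\right) \frac{1}{8618} = - \frac{2038}{4309}$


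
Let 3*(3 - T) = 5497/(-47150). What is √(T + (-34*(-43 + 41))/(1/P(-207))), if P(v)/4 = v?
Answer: I*√85177724106/1230 ≈ 237.28*I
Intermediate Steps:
P(v) = 4*v
T = 18689/6150 (T = 3 - 5497/(3*(-47150)) = 3 - 5497*(-1)/(3*47150) = 3 - ⅓*(-239/2050) = 3 + 239/6150 = 18689/6150 ≈ 3.0389)
√(T + (-34*(-43 + 41))/(1/P(-207))) = √(18689/6150 + (-34*(-43 + 41))/(1/(4*(-207)))) = √(18689/6150 + (-34*(-2))/(1/(-828))) = √(18689/6150 + 68/(-1/828)) = √(18689/6150 + 68*(-828)) = √(18689/6150 - 56304) = √(-346250911/6150) = I*√85177724106/1230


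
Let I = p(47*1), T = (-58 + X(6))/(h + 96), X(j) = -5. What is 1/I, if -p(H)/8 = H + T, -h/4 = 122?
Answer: -7/2641 ≈ -0.0026505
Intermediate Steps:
h = -488 (h = -4*122 = -488)
T = 9/56 (T = (-58 - 5)/(-488 + 96) = -63/(-392) = -63*(-1/392) = 9/56 ≈ 0.16071)
p(H) = -9/7 - 8*H (p(H) = -8*(H + 9/56) = -8*(9/56 + H) = -9/7 - 8*H)
I = -2641/7 (I = -9/7 - 376 = -2641/7 ≈ -377.29)
1/I = 1/(-2641/7) = -7/2641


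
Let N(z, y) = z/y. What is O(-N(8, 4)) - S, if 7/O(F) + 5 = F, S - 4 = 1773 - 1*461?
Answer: -1317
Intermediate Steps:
S = 1316 (S = 4 + (1773 - 1*461) = 4 + (1773 - 461) = 4 + 1312 = 1316)
O(F) = 7/(-5 + F)
O(-N(8, 4)) - S = 7/(-5 - 8/4) - 1*1316 = 7/(-5 - 8/4) - 1316 = 7/(-5 - 1*2) - 1316 = 7/(-5 - 2) - 1316 = 7/(-7) - 1316 = 7*(-⅐) - 1316 = -1 - 1316 = -1317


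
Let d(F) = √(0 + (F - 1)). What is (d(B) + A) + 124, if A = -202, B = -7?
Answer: -78 + 2*I*√2 ≈ -78.0 + 2.8284*I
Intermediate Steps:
d(F) = √(-1 + F) (d(F) = √(0 + (-1 + F)) = √(-1 + F))
(d(B) + A) + 124 = (√(-1 - 7) - 202) + 124 = (√(-8) - 202) + 124 = (2*I*√2 - 202) + 124 = (-202 + 2*I*√2) + 124 = -78 + 2*I*√2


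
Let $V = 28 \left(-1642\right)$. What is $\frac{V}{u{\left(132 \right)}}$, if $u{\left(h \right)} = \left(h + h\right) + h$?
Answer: $- \frac{11494}{99} \approx -116.1$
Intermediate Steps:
$u{\left(h \right)} = 3 h$ ($u{\left(h \right)} = 2 h + h = 3 h$)
$V = -45976$
$\frac{V}{u{\left(132 \right)}} = - \frac{45976}{3 \cdot 132} = - \frac{45976}{396} = \left(-45976\right) \frac{1}{396} = - \frac{11494}{99}$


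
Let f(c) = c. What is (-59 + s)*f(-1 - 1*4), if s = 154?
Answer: -475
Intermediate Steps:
(-59 + s)*f(-1 - 1*4) = (-59 + 154)*(-1 - 1*4) = 95*(-1 - 4) = 95*(-5) = -475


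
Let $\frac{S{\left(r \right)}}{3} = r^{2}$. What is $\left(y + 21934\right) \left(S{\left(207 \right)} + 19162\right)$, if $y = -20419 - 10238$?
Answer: $-1288465607$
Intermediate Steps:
$S{\left(r \right)} = 3 r^{2}$
$y = -30657$
$\left(y + 21934\right) \left(S{\left(207 \right)} + 19162\right) = \left(-30657 + 21934\right) \left(3 \cdot 207^{2} + 19162\right) = - 8723 \left(3 \cdot 42849 + 19162\right) = - 8723 \left(128547 + 19162\right) = \left(-8723\right) 147709 = -1288465607$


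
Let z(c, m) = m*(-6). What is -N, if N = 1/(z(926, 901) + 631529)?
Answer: -1/626123 ≈ -1.5971e-6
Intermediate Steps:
z(c, m) = -6*m
N = 1/626123 (N = 1/(-6*901 + 631529) = 1/(-5406 + 631529) = 1/626123 ≈ 1.5971e-6)
-N = -1*1/626123 = -1/626123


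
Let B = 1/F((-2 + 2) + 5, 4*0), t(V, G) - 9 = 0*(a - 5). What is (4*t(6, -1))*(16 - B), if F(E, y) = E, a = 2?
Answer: 2844/5 ≈ 568.80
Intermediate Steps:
t(V, G) = 9 (t(V, G) = 9 + 0*(2 - 5) = 9 + 0*(-3) = 9 + 0 = 9)
B = ⅕ (B = 1/((-2 + 2) + 5) = 1/(0 + 5) = 1/5 = ⅕ ≈ 0.20000)
(4*t(6, -1))*(16 - B) = (4*9)*(16 - 1*⅕) = 36*(16 - ⅕) = 36*(79/5) = 2844/5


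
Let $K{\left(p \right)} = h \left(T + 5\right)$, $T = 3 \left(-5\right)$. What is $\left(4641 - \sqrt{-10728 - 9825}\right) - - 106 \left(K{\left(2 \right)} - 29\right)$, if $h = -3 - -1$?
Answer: $3687 - i \sqrt{20553} \approx 3687.0 - 143.36 i$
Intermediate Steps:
$h = -2$ ($h = -3 + 1 = -2$)
$T = -15$
$K{\left(p \right)} = 20$ ($K{\left(p \right)} = - 2 \left(-15 + 5\right) = \left(-2\right) \left(-10\right) = 20$)
$\left(4641 - \sqrt{-10728 - 9825}\right) - - 106 \left(K{\left(2 \right)} - 29\right) = \left(4641 - \sqrt{-10728 - 9825}\right) - - 106 \left(20 - 29\right) = \left(4641 - \sqrt{-20553}\right) - \left(-106\right) \left(-9\right) = \left(4641 - i \sqrt{20553}\right) - 954 = 3687 - i \sqrt{20553}$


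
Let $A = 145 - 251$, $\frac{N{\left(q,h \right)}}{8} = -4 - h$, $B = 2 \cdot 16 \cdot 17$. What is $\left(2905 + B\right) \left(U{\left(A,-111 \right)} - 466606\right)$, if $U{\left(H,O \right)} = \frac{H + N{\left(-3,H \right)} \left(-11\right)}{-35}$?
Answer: $- \frac{56295019472}{35} \approx -1.6084 \cdot 10^{9}$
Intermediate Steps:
$B = 544$ ($B = 32 \cdot 17 = 544$)
$N{\left(q,h \right)} = -32 - 8 h$ ($N{\left(q,h \right)} = 8 \left(-4 - h\right) = -32 - 8 h$)
$A = -106$ ($A = 145 - 251 = -106$)
$U{\left(H,O \right)} = - \frac{352}{35} - \frac{89 H}{35}$ ($U{\left(H,O \right)} = \frac{H + \left(-32 - 8 H\right) \left(-11\right)}{-35} = \left(H + \left(352 + 88 H\right)\right) \left(- \frac{1}{35}\right) = \left(352 + 89 H\right) \left(- \frac{1}{35}\right) = - \frac{352}{35} - \frac{89 H}{35}$)
$\left(2905 + B\right) \left(U{\left(A,-111 \right)} - 466606\right) = \left(2905 + 544\right) \left(\left(- \frac{352}{35} - - \frac{9434}{35}\right) - 466606\right) = 3449 \left(\left(- \frac{352}{35} + \frac{9434}{35}\right) - 466606\right) = 3449 \left(\frac{9082}{35} - 466606\right) = 3449 \left(- \frac{16322128}{35}\right) = - \frac{56295019472}{35}$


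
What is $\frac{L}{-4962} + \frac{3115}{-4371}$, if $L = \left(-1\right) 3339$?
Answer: $- \frac{287287}{7229634} \approx -0.039737$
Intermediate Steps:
$L = -3339$
$\frac{L}{-4962} + \frac{3115}{-4371} = - \frac{3339}{-4962} + \frac{3115}{-4371} = \left(-3339\right) \left(- \frac{1}{4962}\right) + 3115 \left(- \frac{1}{4371}\right) = \frac{1113}{1654} - \frac{3115}{4371} = - \frac{287287}{7229634}$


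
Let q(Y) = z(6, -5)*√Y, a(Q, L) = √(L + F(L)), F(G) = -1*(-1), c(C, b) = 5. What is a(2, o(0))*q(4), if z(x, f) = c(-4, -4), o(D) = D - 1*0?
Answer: 10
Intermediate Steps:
o(D) = D (o(D) = D + 0 = D)
z(x, f) = 5
F(G) = 1
a(Q, L) = √(1 + L) (a(Q, L) = √(L + 1) = √(1 + L))
q(Y) = 5*√Y
a(2, o(0))*q(4) = √(1 + 0)*(5*√4) = √1*(5*2) = 1*10 = 10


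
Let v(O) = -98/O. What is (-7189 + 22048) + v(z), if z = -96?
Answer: 713281/48 ≈ 14860.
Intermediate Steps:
(-7189 + 22048) + v(z) = (-7189 + 22048) - 98/(-96) = 14859 - 98*(-1/96) = 14859 + 49/48 = 713281/48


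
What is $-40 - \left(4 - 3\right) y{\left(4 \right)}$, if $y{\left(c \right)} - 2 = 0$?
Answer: $-42$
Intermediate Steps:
$y{\left(c \right)} = 2$ ($y{\left(c \right)} = 2 + 0 = 2$)
$-40 - \left(4 - 3\right) y{\left(4 \right)} = -40 - \left(4 - 3\right) 2 = -40 - 1 \cdot 2 = -40 - 2 = -42$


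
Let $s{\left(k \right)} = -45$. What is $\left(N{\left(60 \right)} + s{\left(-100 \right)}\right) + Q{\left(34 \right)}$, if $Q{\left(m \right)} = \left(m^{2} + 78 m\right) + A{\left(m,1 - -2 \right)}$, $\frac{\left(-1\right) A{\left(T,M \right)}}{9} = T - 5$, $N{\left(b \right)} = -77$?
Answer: $3425$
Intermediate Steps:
$A{\left(T,M \right)} = 45 - 9 T$ ($A{\left(T,M \right)} = - 9 \left(T - 5\right) = - 9 \left(-5 + T\right) = 45 - 9 T$)
$Q{\left(m \right)} = 45 + m^{2} + 69 m$ ($Q{\left(m \right)} = \left(m^{2} + 78 m\right) - \left(-45 + 9 m\right) = 45 + m^{2} + 69 m$)
$\left(N{\left(60 \right)} + s{\left(-100 \right)}\right) + Q{\left(34 \right)} = \left(-77 - 45\right) + \left(45 + 34^{2} + 69 \cdot 34\right) = -122 + \left(45 + 1156 + 2346\right) = -122 + 3547 = 3425$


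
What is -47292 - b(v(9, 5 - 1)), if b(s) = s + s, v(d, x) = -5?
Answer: -47282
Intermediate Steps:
b(s) = 2*s
-47292 - b(v(9, 5 - 1)) = -47292 - 2*(-5) = -47292 - 1*(-10) = -47292 + 10 = -47282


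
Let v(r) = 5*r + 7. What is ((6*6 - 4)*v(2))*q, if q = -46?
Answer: -25024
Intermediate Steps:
v(r) = 7 + 5*r
((6*6 - 4)*v(2))*q = ((6*6 - 4)*(7 + 5*2))*(-46) = ((36 - 4)*(7 + 10))*(-46) = (32*17)*(-46) = 544*(-46) = -25024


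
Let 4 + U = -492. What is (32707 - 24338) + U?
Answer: 7873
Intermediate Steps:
U = -496 (U = -4 - 492 = -496)
(32707 - 24338) + U = (32707 - 24338) - 496 = 8369 - 496 = 7873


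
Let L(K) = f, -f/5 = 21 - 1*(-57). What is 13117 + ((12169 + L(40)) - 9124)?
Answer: 15772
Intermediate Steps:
f = -390 (f = -5*(21 - 1*(-57)) = -5*(21 + 57) = -5*78 = -390)
L(K) = -390
13117 + ((12169 + L(40)) - 9124) = 13117 + ((12169 - 390) - 9124) = 13117 + (11779 - 9124) = 13117 + 2655 = 15772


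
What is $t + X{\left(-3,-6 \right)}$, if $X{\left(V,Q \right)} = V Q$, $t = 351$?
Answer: $369$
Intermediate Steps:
$X{\left(V,Q \right)} = Q V$
$t + X{\left(-3,-6 \right)} = 351 - -18 = 351 + 18 = 369$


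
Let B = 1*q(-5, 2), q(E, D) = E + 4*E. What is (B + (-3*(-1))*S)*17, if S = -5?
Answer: -680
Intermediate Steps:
q(E, D) = 5*E
B = -25 (B = 1*(5*(-5)) = 1*(-25) = -25)
(B + (-3*(-1))*S)*17 = (-25 - 3*(-1)*(-5))*17 = (-25 + 3*(-5))*17 = (-25 - 15)*17 = -40*17 = -680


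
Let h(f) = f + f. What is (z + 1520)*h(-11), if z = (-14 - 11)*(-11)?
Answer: -39490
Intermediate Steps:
h(f) = 2*f
z = 275 (z = -25*(-11) = 275)
(z + 1520)*h(-11) = (275 + 1520)*(2*(-11)) = 1795*(-22) = -39490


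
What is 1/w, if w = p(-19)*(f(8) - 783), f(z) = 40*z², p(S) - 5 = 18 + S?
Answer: 1/7108 ≈ 0.00014069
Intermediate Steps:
p(S) = 23 + S (p(S) = 5 + (18 + S) = 23 + S)
w = 7108 (w = (23 - 19)*(40*8² - 783) = 4*(40*64 - 783) = 4*(2560 - 783) = 4*1777 = 7108)
1/w = 1/7108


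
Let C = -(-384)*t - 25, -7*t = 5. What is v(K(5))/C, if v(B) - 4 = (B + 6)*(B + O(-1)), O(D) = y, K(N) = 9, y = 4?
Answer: -1393/2095 ≈ -0.66492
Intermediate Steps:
O(D) = 4
t = -5/7 (t = -1/7*5 = -5/7 ≈ -0.71429)
v(B) = 4 + (4 + B)*(6 + B) (v(B) = 4 + (B + 6)*(B + 4) = 4 + (6 + B)*(4 + B) = 4 + (4 + B)*(6 + B))
C = -2095/7 (C = -(-384)*(-5)/7 - 25 = -32*60/7 - 25 = -1920/7 - 25 = -2095/7 ≈ -299.29)
v(K(5))/C = (28 + 9**2 + 10*9)/(-2095/7) = (28 + 81 + 90)*(-7/2095) = 199*(-7/2095) = -1393/2095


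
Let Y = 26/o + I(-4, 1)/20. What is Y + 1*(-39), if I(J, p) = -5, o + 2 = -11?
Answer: -165/4 ≈ -41.250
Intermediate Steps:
o = -13 (o = -2 - 11 = -13)
Y = -9/4 (Y = 26/(-13) - 5/20 = 26*(-1/13) - 5*1/20 = -2 - ¼ = -9/4 ≈ -2.2500)
Y + 1*(-39) = -9/4 + 1*(-39) = -9/4 - 39 = -165/4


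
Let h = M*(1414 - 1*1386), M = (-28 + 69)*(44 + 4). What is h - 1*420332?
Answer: -365228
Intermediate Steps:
M = 1968 (M = 41*48 = 1968)
h = 55104 (h = 1968*(1414 - 1*1386) = 1968*(1414 - 1386) = 1968*28 = 55104)
h - 1*420332 = 55104 - 1*420332 = 55104 - 420332 = -365228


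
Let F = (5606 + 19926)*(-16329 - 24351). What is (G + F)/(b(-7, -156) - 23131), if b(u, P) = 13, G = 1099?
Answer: 1038640661/23118 ≈ 44928.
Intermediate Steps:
F = -1038641760 (F = 25532*(-40680) = -1038641760)
(G + F)/(b(-7, -156) - 23131) = (1099 - 1038641760)/(13 - 23131) = -1038640661/(-23118) = -1038640661*(-1/23118) = 1038640661/23118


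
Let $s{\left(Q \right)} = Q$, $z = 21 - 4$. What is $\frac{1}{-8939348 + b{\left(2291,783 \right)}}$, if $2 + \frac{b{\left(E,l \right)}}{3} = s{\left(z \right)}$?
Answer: $- \frac{1}{8939303} \approx -1.1187 \cdot 10^{-7}$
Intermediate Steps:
$z = 17$
$b{\left(E,l \right)} = 45$ ($b{\left(E,l \right)} = -6 + 3 \cdot 17 = -6 + 51 = 45$)
$\frac{1}{-8939348 + b{\left(2291,783 \right)}} = \frac{1}{-8939348 + 45} = \frac{1}{-8939303} = - \frac{1}{8939303}$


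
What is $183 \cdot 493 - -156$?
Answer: $90375$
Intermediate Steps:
$183 \cdot 493 - -156 = 90219 + 156 = 90375$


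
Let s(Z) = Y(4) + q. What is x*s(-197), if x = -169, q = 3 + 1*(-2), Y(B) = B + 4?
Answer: -1521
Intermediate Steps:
Y(B) = 4 + B
q = 1 (q = 3 - 2 = 1)
s(Z) = 9 (s(Z) = (4 + 4) + 1 = 8 + 1 = 9)
x*s(-197) = -169*9 = -1521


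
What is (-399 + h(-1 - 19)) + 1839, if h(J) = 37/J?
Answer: 28763/20 ≈ 1438.2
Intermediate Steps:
(-399 + h(-1 - 19)) + 1839 = (-399 + 37/(-1 - 19)) + 1839 = (-399 + 37/(-20)) + 1839 = (-399 + 37*(-1/20)) + 1839 = (-399 - 37/20) + 1839 = -8017/20 + 1839 = 28763/20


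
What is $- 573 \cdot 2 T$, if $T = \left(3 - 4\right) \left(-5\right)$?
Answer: $-5730$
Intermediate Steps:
$T = 5$ ($T = \left(-1\right) \left(-5\right) = 5$)
$- 573 \cdot 2 T = - 573 \cdot 2 \cdot 5 = \left(-573\right) 10 = -5730$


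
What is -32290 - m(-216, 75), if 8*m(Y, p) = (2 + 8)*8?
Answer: -32300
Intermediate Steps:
m(Y, p) = 10 (m(Y, p) = ((2 + 8)*8)/8 = (10*8)/8 = (⅛)*80 = 10)
-32290 - m(-216, 75) = -32290 - 1*10 = -32290 - 10 = -32300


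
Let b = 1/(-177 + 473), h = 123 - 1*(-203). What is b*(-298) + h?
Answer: 48099/148 ≈ 324.99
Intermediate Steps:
h = 326 (h = 123 + 203 = 326)
b = 1/296 ≈ 0.0033784
b*(-298) + h = (1/296)*(-298) + 326 = -149/148 + 326 = 48099/148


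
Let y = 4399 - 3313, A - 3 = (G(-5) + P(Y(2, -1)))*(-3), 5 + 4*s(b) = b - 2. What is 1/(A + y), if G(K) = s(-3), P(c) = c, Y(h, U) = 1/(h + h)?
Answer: 4/4383 ≈ 0.00091262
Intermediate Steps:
Y(h, U) = 1/(2*h)
s(b) = -7/4 + b/4 (s(b) = -5/4 + (b - 2)/4 = -5/4 + (-2 + b)/4 = -5/4 + (-½ + b/4) = -7/4 + b/4)
G(K) = -5/2 (G(K) = -7/4 + (¼)*(-3) = -7/4 - ¾ = -5/2)
A = 39/4 (A = 3 + (-5/2 + (½)/2)*(-3) = 3 + (-5/2 + (½)*(½))*(-3) = 3 + (-5/2 + ¼)*(-3) = 3 - 9/4*(-3) = 3 + 27/4 = 39/4 ≈ 9.7500)
y = 1086
1/(A + y) = 1/(39/4 + 1086) = 1/(4383/4) = 4/4383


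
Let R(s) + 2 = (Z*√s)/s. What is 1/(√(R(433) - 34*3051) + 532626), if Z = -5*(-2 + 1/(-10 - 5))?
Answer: 1/(532626 + I*√(103736 - 31*√433/1299)) ≈ 1.8775e-6 - 1.14e-9*I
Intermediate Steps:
Z = 31/3 (Z = -5*(-2 + 1/(-15)) = -5*(-2 - 1/15) = -5*(-31/15) = 31/3 ≈ 10.333)
R(s) = -2 + 31/(3*√s) (R(s) = -2 + (31*√s/3)/s = -2 + 31/(3*√s))
1/(√(R(433) - 34*3051) + 532626) = 1/(√((-2 + 31/(3*√433)) - 34*3051) + 532626) = 1/(√((-2 + 31*(√433/433)/3) - 103734) + 532626) = 1/(√((-2 + 31*√433/1299) - 103734) + 532626) = 1/(√(-103736 + 31*√433/1299) + 532626) = 1/(532626 + √(-103736 + 31*√433/1299))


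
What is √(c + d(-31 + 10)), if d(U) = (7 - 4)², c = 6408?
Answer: 3*√713 ≈ 80.106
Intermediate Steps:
d(U) = 9 (d(U) = 3² = 9)
√(c + d(-31 + 10)) = √(6408 + 9) = √6417 = 3*√713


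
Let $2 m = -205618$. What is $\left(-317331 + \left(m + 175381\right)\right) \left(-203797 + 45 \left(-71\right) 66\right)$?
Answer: $101493480253$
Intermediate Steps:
$m = -102809$ ($m = \frac{1}{2} \left(-205618\right) = -102809$)
$\left(-317331 + \left(m + 175381\right)\right) \left(-203797 + 45 \left(-71\right) 66\right) = \left(-317331 + \left(-102809 + 175381\right)\right) \left(-203797 + 45 \left(-71\right) 66\right) = \left(-317331 + 72572\right) \left(-203797 - 210870\right) = - 244759 \left(-203797 - 210870\right) = \left(-244759\right) \left(-414667\right) = 101493480253$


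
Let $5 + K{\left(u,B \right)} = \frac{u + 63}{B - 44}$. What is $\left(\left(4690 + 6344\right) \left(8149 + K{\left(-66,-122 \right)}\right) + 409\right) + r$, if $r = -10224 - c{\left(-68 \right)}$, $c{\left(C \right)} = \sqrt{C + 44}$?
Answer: $\frac{7457656274}{83} - 2 i \sqrt{6} \approx 8.9851 \cdot 10^{7} - 4.899 i$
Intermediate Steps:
$K{\left(u,B \right)} = -5 + \frac{63 + u}{-44 + B}$ ($K{\left(u,B \right)} = -5 + \frac{u + 63}{B - 44} = -5 + \frac{63 + u}{-44 + B}$)
$c{\left(C \right)} = \sqrt{44 + C}$
$r = -10224 - 2 i \sqrt{6}$ ($r = -10224 - \sqrt{44 - 68} = -10224 - \sqrt{-24} = -10224 - 2 i \sqrt{6} \approx -10224.0 - 4.899 i$)
$\left(\left(4690 + 6344\right) \left(8149 + K{\left(-66,-122 \right)}\right) + 409\right) + r = \left(\left(4690 + 6344\right) \left(8149 + \frac{283 - 66 - -610}{-44 - 122}\right) + 409\right) - \left(10224 + 2 i \sqrt{6}\right) = \left(11034 \left(8149 + \frac{283 - 66 + 610}{-166}\right) + 409\right) - \left(10224 + 2 i \sqrt{6}\right) = \left(11034 \left(8149 - \frac{827}{166}\right) + 409\right) - \left(10224 + 2 i \sqrt{6}\right) = \left(11034 \cdot \frac{1351907}{166} + 409\right) - \left(10224 + 2 i \sqrt{6}\right) = \left(\frac{7458470919}{83} + 409\right) - \left(10224 + 2 i \sqrt{6}\right) = \frac{7458504866}{83} - \left(10224 + 2 i \sqrt{6}\right) = \frac{7457656274}{83} - 2 i \sqrt{6}$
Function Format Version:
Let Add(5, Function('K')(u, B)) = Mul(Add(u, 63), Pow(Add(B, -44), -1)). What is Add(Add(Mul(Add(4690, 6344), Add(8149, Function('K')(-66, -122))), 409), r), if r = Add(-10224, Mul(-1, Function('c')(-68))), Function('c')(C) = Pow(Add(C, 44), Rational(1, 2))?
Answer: Add(Rational(7457656274, 83), Mul(-2, I, Pow(6, Rational(1, 2)))) ≈ Add(8.9851e+7, Mul(-4.8990, I))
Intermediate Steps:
Function('K')(u, B) = Add(-5, Mul(Pow(Add(-44, B), -1), Add(63, u))) (Function('K')(u, B) = Add(-5, Mul(Add(u, 63), Pow(Add(B, -44), -1))) = Add(-5, Mul(Add(63, u), Pow(Add(-44, B), -1))) = Add(-5, Mul(Pow(Add(-44, B), -1), Add(63, u))))
Function('c')(C) = Pow(Add(44, C), Rational(1, 2))
r = Add(-10224, Mul(-2, I, Pow(6, Rational(1, 2)))) (r = Add(-10224, Mul(-1, Pow(Add(44, -68), Rational(1, 2)))) = Add(-10224, Mul(-1, Pow(-24, Rational(1, 2)))) = Add(-10224, Mul(-1, Mul(2, I, Pow(6, Rational(1, 2))))) = Add(-10224, Mul(-2, I, Pow(6, Rational(1, 2)))) ≈ Add(-10224., Mul(-4.8990, I)))
Add(Add(Mul(Add(4690, 6344), Add(8149, Function('K')(-66, -122))), 409), r) = Add(Add(Mul(Add(4690, 6344), Add(8149, Mul(Pow(Add(-44, -122), -1), Add(283, -66, Mul(-5, -122))))), 409), Add(-10224, Mul(-2, I, Pow(6, Rational(1, 2))))) = Add(Add(Mul(11034, Add(8149, Mul(Pow(-166, -1), Add(283, -66, 610)))), 409), Add(-10224, Mul(-2, I, Pow(6, Rational(1, 2))))) = Add(Add(Mul(11034, Add(8149, Mul(Rational(-1, 166), 827))), 409), Add(-10224, Mul(-2, I, Pow(6, Rational(1, 2))))) = Add(Add(Mul(11034, Add(8149, Rational(-827, 166))), 409), Add(-10224, Mul(-2, I, Pow(6, Rational(1, 2))))) = Add(Add(Mul(11034, Rational(1351907, 166)), 409), Add(-10224, Mul(-2, I, Pow(6, Rational(1, 2))))) = Add(Add(Rational(7458470919, 83), 409), Add(-10224, Mul(-2, I, Pow(6, Rational(1, 2))))) = Add(Rational(7458504866, 83), Add(-10224, Mul(-2, I, Pow(6, Rational(1, 2))))) = Add(Rational(7457656274, 83), Mul(-2, I, Pow(6, Rational(1, 2))))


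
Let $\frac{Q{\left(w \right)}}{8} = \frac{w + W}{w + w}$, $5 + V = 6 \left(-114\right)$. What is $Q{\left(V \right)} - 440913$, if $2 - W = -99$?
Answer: $- \frac{303786705}{689} \approx -4.4091 \cdot 10^{5}$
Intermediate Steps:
$V = -689$ ($V = -5 + 6 \left(-114\right) = -5 - 684 = -689$)
$W = 101$ ($W = 2 - -99 = 2 + 99 = 101$)
$Q{\left(w \right)} = \frac{4 \left(101 + w\right)}{w}$ ($Q{\left(w \right)} = 8 \frac{w + 101}{w + w} = 8 \frac{101 + w}{2 w} = \frac{4 \left(101 + w\right)}{w}$)
$Q{\left(V \right)} - 440913 = \left(4 + \frac{404}{-689}\right) - 440913 = \left(4 + 404 \left(- \frac{1}{689}\right)\right) - 440913 = \left(4 - \frac{404}{689}\right) - 440913 = \frac{2352}{689} - 440913 = - \frac{303786705}{689}$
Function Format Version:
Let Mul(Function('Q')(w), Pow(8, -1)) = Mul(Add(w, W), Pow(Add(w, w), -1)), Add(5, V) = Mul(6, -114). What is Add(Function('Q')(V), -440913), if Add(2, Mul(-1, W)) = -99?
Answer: Rational(-303786705, 689) ≈ -4.4091e+5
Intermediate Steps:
V = -689 (V = Add(-5, Mul(6, -114)) = Add(-5, -684) = -689)
W = 101 (W = Add(2, Mul(-1, -99)) = Add(2, 99) = 101)
Function('Q')(w) = Mul(4, Pow(w, -1), Add(101, w)) (Function('Q')(w) = Mul(8, Mul(Add(w, 101), Pow(Add(w, w), -1))) = Mul(8, Mul(Add(101, w), Pow(Mul(2, w), -1))) = Mul(8, Mul(Add(101, w), Mul(Rational(1, 2), Pow(w, -1)))) = Mul(8, Mul(Rational(1, 2), Pow(w, -1), Add(101, w))) = Mul(4, Pow(w, -1), Add(101, w)))
Add(Function('Q')(V), -440913) = Add(Add(4, Mul(404, Pow(-689, -1))), -440913) = Add(Add(4, Mul(404, Rational(-1, 689))), -440913) = Add(Add(4, Rational(-404, 689)), -440913) = Add(Rational(2352, 689), -440913) = Rational(-303786705, 689)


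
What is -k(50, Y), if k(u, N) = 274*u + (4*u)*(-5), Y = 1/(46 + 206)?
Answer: -12700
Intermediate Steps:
Y = 1/252 ≈ 0.0039683
k(u, N) = 254*u (k(u, N) = 274*u - 20*u = 254*u)
-k(50, Y) = -254*50 = -1*12700 = -12700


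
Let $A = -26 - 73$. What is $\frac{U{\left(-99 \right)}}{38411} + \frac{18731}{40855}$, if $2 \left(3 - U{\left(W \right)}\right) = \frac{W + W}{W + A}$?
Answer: $\frac{1439157157}{3138562810} \approx 0.45854$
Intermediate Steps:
$A = -99$
$U{\left(W \right)} = 3 - \frac{W}{-99 + W}$ ($U{\left(W \right)} = 3 - \frac{\left(W + W\right) \frac{1}{W - 99}}{2} = 3 - \frac{2 W \frac{1}{-99 + W}}{2} = 3 - \frac{W}{-99 + W}$)
$\frac{U{\left(-99 \right)}}{38411} + \frac{18731}{40855} = \frac{\frac{1}{-99 - 99} \left(-297 + 2 \left(-99\right)\right)}{38411} + \frac{18731}{40855} = \frac{-297 - 198}{-198} \cdot \frac{1}{38411} + 18731 \cdot \frac{1}{40855} = \left(- \frac{1}{198}\right) \left(-495\right) \frac{1}{38411} + \frac{18731}{40855} = \frac{5}{2} \cdot \frac{1}{38411} + \frac{18731}{40855} = \frac{5}{76822} + \frac{18731}{40855} = \frac{1439157157}{3138562810}$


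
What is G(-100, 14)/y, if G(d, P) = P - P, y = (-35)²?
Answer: 0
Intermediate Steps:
y = 1225
G(d, P) = 0
G(-100, 14)/y = 0/1225 = 0*(1/1225) = 0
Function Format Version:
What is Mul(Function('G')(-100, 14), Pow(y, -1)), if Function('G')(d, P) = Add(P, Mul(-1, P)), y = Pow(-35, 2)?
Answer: 0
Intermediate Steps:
y = 1225
Function('G')(d, P) = 0
Mul(Function('G')(-100, 14), Pow(y, -1)) = Mul(0, Pow(1225, -1)) = Mul(0, Rational(1, 1225)) = 0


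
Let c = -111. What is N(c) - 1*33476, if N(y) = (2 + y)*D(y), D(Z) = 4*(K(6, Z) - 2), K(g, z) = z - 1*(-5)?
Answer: 13612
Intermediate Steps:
K(g, z) = 5 + z (K(g, z) = z + 5 = 5 + z)
D(Z) = 12 + 4*Z (D(Z) = 4*((5 + Z) - 2) = 4*(3 + Z) = 12 + 4*Z)
N(y) = (2 + y)*(12 + 4*y)
N(c) - 1*33476 = 4*(2 - 111)*(3 - 111) - 1*33476 = 4*(-109)*(-108) - 33476 = 47088 - 33476 = 13612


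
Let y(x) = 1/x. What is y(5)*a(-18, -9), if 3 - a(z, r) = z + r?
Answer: 6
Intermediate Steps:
a(z, r) = 3 - r - z (a(z, r) = 3 - (z + r) = 3 - (r + z) = 3 + (-r - z) = 3 - r - z)
y(5)*a(-18, -9) = (3 - 1*(-9) - 1*(-18))/5 = (3 + 9 + 18)/5 = (1/5)*30 = 6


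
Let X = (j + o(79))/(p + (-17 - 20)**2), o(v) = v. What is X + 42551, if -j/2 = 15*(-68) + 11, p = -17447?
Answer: 684132881/16078 ≈ 42551.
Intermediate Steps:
j = 2018 (j = -2*(15*(-68) + 11) = -2*(-1020 + 11) = -2*(-1009) = 2018)
X = -2097/16078 (X = (2018 + 79)/(-17447 + (-17 - 20)**2) = 2097/(-17447 + (-37)**2) = 2097/(-17447 + 1369) = 2097/(-16078) = 2097*(-1/16078) = -2097/16078 ≈ -0.13043)
X + 42551 = -2097/16078 + 42551 = 684132881/16078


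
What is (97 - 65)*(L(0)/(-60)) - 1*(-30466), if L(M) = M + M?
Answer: 30466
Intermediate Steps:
L(M) = 2*M
(97 - 65)*(L(0)/(-60)) - 1*(-30466) = (97 - 65)*((2*0)/(-60)) - 1*(-30466) = 32*(0*(-1/60)) + 30466 = 32*0 + 30466 = 0 + 30466 = 30466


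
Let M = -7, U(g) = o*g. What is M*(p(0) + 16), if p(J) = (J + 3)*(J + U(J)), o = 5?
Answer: -112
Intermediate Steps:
U(g) = 5*g
p(J) = 6*J*(3 + J) (p(J) = (J + 3)*(J + 5*J) = (3 + J)*(6*J) = 6*J*(3 + J))
M*(p(0) + 16) = -7*(6*0*(3 + 0) + 16) = -7*(6*0*3 + 16) = -7*(0 + 16) = -7*16 = -112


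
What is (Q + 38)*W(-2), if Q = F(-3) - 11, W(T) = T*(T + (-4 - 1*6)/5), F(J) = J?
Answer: 192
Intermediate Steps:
W(T) = T*(-2 + T) (W(T) = T*(T + (-4 - 6)*(⅕)) = T*(T - 10*⅕) = T*(T - 2) = T*(-2 + T))
Q = -14 (Q = -3 - 11 = -14)
(Q + 38)*W(-2) = (-14 + 38)*(-2*(-2 - 2)) = 24*(-2*(-4)) = 24*8 = 192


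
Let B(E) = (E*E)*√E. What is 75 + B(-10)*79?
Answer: 75 + 7900*I*√10 ≈ 75.0 + 24982.0*I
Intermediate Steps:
B(E) = E^(5/2) (B(E) = E²*√E = E^(5/2))
75 + B(-10)*79 = 75 + (-10)^(5/2)*79 = 75 + (100*I*√10)*79 = 75 + 7900*I*√10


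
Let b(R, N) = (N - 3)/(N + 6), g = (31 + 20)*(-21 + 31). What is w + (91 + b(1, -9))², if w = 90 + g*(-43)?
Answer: -12815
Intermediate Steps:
g = 510 (g = 51*10 = 510)
b(R, N) = (-3 + N)/(6 + N)
w = -21840 (w = 90 + 510*(-43) = 90 - 21930 = -21840)
w + (91 + b(1, -9))² = -21840 + (91 + (-3 - 9)/(6 - 9))² = -21840 + (91 - 12/(-3))² = -21840 + (91 - ⅓*(-12))² = -21840 + (91 + 4)² = -21840 + 95² = -21840 + 9025 = -12815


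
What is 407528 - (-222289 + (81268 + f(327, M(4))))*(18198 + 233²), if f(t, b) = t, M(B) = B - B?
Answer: 10198893506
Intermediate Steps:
M(B) = 0
407528 - (-222289 + (81268 + f(327, M(4))))*(18198 + 233²) = 407528 - (-222289 + (81268 + 327))*(18198 + 233²) = 407528 - (-222289 + 81595)*(18198 + 54289) = 407528 - (-140694)*72487 = 407528 - 1*(-10198485978) = 407528 + 10198485978 = 10198893506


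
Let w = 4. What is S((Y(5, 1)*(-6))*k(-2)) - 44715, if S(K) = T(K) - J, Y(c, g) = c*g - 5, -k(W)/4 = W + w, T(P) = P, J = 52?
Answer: -44767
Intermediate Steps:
k(W) = -16 - 4*W (k(W) = -4*(W + 4) = -4*(4 + W) = -16 - 4*W)
Y(c, g) = -5 + c*g
S(K) = -52 + K (S(K) = K - 1*52 = K - 52 = -52 + K)
S((Y(5, 1)*(-6))*k(-2)) - 44715 = (-52 + ((-5 + 5*1)*(-6))*(-16 - 4*(-2))) - 44715 = (-52 + ((-5 + 5)*(-6))*(-16 + 8)) - 44715 = (-52 + (0*(-6))*(-8)) - 44715 = (-52 + 0*(-8)) - 44715 = (-52 + 0) - 44715 = -52 - 44715 = -44767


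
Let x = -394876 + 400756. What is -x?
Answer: -5880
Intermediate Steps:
x = 5880
-x = -1*5880 = -5880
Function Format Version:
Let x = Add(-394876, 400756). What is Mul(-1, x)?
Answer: -5880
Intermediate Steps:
x = 5880
Mul(-1, x) = Mul(-1, 5880) = -5880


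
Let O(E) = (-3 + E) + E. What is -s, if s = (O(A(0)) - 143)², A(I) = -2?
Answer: -22500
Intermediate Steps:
O(E) = -3 + 2*E
s = 22500 (s = ((-3 + 2*(-2)) - 143)² = ((-3 - 4) - 143)² = (-7 - 143)² = (-150)² = 22500)
-s = -1*22500 = -22500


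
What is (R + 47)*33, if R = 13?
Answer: 1980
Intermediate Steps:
(R + 47)*33 = (13 + 47)*33 = 60*33 = 1980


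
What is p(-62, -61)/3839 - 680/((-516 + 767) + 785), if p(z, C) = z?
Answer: -668688/994301 ≈ -0.67252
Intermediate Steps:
p(-62, -61)/3839 - 680/((-516 + 767) + 785) = -62/3839 - 680/((-516 + 767) + 785) = -62*1/3839 - 680/(251 + 785) = -62/3839 - 680/1036 = -62/3839 - 680*1/1036 = -62/3839 - 170/259 = -668688/994301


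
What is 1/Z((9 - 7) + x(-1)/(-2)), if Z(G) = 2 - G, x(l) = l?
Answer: -2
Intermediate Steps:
1/Z((9 - 7) + x(-1)/(-2)) = 1/(2 - ((9 - 7) - 1/(-2))) = 1/(2 - (2 - 1*(-1/2))) = 1/(2 - (2 + 1/2)) = 1/(2 - 1*5/2) = 1/(2 - 5/2) = 1/(-1/2) = -2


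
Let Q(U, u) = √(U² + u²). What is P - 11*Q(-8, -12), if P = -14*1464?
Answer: -20496 - 44*√13 ≈ -20655.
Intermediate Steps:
P = -20496
P - 11*Q(-8, -12) = -20496 - 11*√((-8)² + (-12)²) = -20496 - 11*√(64 + 144) = -20496 - 44*√13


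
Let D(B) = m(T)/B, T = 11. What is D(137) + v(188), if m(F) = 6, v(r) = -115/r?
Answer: -14627/25756 ≈ -0.56791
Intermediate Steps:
D(B) = 6/B
D(137) + v(188) = 6/137 - 115/188 = -14627/25756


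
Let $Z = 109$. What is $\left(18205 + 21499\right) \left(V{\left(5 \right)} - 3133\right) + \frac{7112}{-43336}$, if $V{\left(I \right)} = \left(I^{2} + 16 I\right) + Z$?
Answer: $- \frac{627808502881}{5417} \approx -1.159 \cdot 10^{8}$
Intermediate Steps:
$V{\left(I \right)} = 109 + I^{2} + 16 I$ ($V{\left(I \right)} = \left(I^{2} + 16 I\right) + 109 = 109 + I^{2} + 16 I$)
$\left(18205 + 21499\right) \left(V{\left(5 \right)} - 3133\right) + \frac{7112}{-43336} = \left(18205 + 21499\right) \left(\left(109 + 5^{2} + 16 \cdot 5\right) - 3133\right) + \frac{7112}{-43336} = 39704 \left(\left(109 + 25 + 80\right) + \left(-5760 + 2627\right)\right) + 7112 \left(- \frac{1}{43336}\right) = 39704 \left(214 - 3133\right) - \frac{889}{5417} = 39704 \left(-2919\right) - \frac{889}{5417} = -115895976 - \frac{889}{5417} = - \frac{627808502881}{5417}$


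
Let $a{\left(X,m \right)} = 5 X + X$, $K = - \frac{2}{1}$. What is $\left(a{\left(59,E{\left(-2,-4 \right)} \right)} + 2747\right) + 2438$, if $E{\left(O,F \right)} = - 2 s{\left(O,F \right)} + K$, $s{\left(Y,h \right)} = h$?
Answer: $5539$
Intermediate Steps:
$K = -2$ ($K = \left(-2\right) 1 = -2$)
$E{\left(O,F \right)} = -2 - 2 F$ ($E{\left(O,F \right)} = - 2 F - 2 = -2 - 2 F$)
$a{\left(X,m \right)} = 6 X$
$\left(a{\left(59,E{\left(-2,-4 \right)} \right)} + 2747\right) + 2438 = \left(6 \cdot 59 + 2747\right) + 2438 = \left(354 + 2747\right) + 2438 = 3101 + 2438 = 5539$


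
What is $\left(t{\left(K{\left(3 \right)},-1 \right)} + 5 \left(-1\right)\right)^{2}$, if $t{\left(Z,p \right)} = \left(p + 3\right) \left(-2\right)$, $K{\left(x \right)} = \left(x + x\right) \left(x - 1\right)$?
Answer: $81$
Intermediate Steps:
$K{\left(x \right)} = 2 x \left(-1 + x\right)$
$t{\left(Z,p \right)} = -6 - 2 p$ ($t{\left(Z,p \right)} = \left(3 + p\right) \left(-2\right) = -6 - 2 p$)
$\left(t{\left(K{\left(3 \right)},-1 \right)} + 5 \left(-1\right)\right)^{2} = \left(\left(-6 - -2\right) + 5 \left(-1\right)\right)^{2} = \left(\left(-6 + 2\right) - 5\right)^{2} = \left(-4 - 5\right)^{2} = \left(-9\right)^{2} = 81$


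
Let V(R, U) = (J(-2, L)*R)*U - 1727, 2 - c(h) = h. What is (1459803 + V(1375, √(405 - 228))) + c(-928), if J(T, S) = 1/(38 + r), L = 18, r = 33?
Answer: 1459006 + 1375*√177/71 ≈ 1.4593e+6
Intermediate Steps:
J(T, S) = 1/71 (J(T, S) = 1/(38 + 33) = 1/71)
c(h) = 2 - h
V(R, U) = -1727 + R*U/71 (V(R, U) = (R/71)*U - 1727 = R*U/71 - 1727 = -1727 + R*U/71)
(1459803 + V(1375, √(405 - 228))) + c(-928) = (1459803 + (-1727 + (1/71)*1375*√(405 - 228))) + (2 - 1*(-928)) = (1459803 + (-1727 + (1/71)*1375*√177)) + (2 + 928) = (1459803 + (-1727 + 1375*√177/71)) + 930 = (1458076 + 1375*√177/71) + 930 = 1459006 + 1375*√177/71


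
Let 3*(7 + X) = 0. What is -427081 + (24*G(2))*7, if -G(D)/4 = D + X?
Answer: -423721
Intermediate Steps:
X = -7 (X = -7 + (⅓)*0 = -7 + 0 = -7)
G(D) = 28 - 4*D (G(D) = -4*(D - 7) = -4*(-7 + D) = 28 - 4*D)
-427081 + (24*G(2))*7 = -427081 + (24*(28 - 4*2))*7 = -427081 + (24*(28 - 8))*7 = -427081 + (24*20)*7 = -427081 + 480*7 = -427081 + 3360 = -423721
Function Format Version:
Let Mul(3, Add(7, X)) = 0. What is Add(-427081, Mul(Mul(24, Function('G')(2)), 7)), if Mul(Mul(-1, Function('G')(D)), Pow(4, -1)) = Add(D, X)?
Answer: -423721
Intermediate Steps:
X = -7 (X = Add(-7, Mul(Rational(1, 3), 0)) = Add(-7, 0) = -7)
Function('G')(D) = Add(28, Mul(-4, D)) (Function('G')(D) = Mul(-4, Add(D, -7)) = Mul(-4, Add(-7, D)) = Add(28, Mul(-4, D)))
Add(-427081, Mul(Mul(24, Function('G')(2)), 7)) = Add(-427081, Mul(Mul(24, Add(28, Mul(-4, 2))), 7)) = Add(-427081, Mul(Mul(24, Add(28, -8)), 7)) = Add(-427081, Mul(Mul(24, 20), 7)) = Add(-427081, Mul(480, 7)) = Add(-427081, 3360) = -423721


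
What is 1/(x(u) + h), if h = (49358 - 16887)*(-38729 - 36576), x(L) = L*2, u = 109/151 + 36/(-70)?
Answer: -5285/12923033439481 ≈ -4.0896e-10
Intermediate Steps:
u = 1097/5285 (u = 109*(1/151) + 36*(-1/70) = 109/151 - 18/35 = 1097/5285 ≈ 0.20757)
x(L) = 2*L
h = -2445228655 (h = 32471*(-75305) = -2445228655)
1/(x(u) + h) = 1/(2*(1097/5285) - 2445228655) = 1/(2194/5285 - 2445228655) = 1/(-12923033439481/5285) = -5285/12923033439481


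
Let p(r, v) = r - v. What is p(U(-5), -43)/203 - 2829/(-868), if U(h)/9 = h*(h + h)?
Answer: 4937/868 ≈ 5.6878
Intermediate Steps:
U(h) = 18*h**2 (U(h) = 9*(h*(h + h)) = 9*(h*(2*h)) = 9*(2*h**2) = 18*h**2)
p(U(-5), -43)/203 - 2829/(-868) = (18*(-5)**2 - 1*(-43))/203 - 2829/(-868) = (18*25 + 43)*(1/203) - 2829*(-1/868) = (450 + 43)*(1/203) + 2829/868 = 493*(1/203) + 2829/868 = 17/7 + 2829/868 = 4937/868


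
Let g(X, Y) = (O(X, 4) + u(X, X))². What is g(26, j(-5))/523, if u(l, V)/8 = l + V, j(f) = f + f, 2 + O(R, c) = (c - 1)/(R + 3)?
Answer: 144216081/439843 ≈ 327.88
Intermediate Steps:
O(R, c) = -2 + (-1 + c)/(3 + R) (O(R, c) = -2 + (c - 1)/(R + 3) = -2 + (-1 + c)/(3 + R))
j(f) = 2*f
u(l, V) = 8*V + 8*l (u(l, V) = 8*(l + V) = 8*(V + l) = 8*V + 8*l)
g(X, Y) = (16*X + (-3 - 2*X)/(3 + X))² (g(X, Y) = ((-7 + 4 - 2*X)/(3 + X) + (8*X + 8*X))² = ((-3 - 2*X)/(3 + X) + 16*X)² = (16*X + (-3 - 2*X)/(3 + X))²)
g(26, j(-5))/523 = ((-3 + 16*26² + 46*26)²/(3 + 26)²)/523 = ((-3 + 16*676 + 1196)²/29²)*(1/523) = ((-3 + 10816 + 1196)²/841)*(1/523) = ((1/841)*12009²)*(1/523) = ((1/841)*144216081)*(1/523) = (144216081/841)*(1/523) = 144216081/439843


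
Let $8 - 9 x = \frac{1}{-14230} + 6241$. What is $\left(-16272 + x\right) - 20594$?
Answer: $- \frac{4810124209}{128070} \approx -37559.0$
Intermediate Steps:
$x = - \frac{88695589}{128070}$ ($x = \frac{8}{9} - \frac{\frac{1}{-14230} + 6241}{9} = \frac{8}{9} - \frac{- \frac{1}{14230} + 6241}{9} = \frac{8}{9} - \frac{29603143}{42690} = - \frac{88695589}{128070} \approx -692.56$)
$\left(-16272 + x\right) - 20594 = \left(-16272 - \frac{88695589}{128070}\right) - 20594 = - \frac{2172650629}{128070} - 20594 = - \frac{4810124209}{128070}$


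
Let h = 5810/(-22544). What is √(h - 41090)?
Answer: 3*I*√145023480770/5636 ≈ 202.71*I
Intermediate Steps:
h = -2905/11272 (h = 5810*(-1/22544) = -2905/11272 ≈ -0.25772)
√(h - 41090) = √(-2905/11272 - 41090) = √(-463169385/11272) = 3*I*√145023480770/5636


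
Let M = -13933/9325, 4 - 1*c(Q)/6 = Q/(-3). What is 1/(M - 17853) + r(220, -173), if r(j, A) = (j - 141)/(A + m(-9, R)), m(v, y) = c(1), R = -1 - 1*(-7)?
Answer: -13154330257/24474494226 ≈ -0.53747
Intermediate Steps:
R = 6 (R = -1 + 7 = 6)
c(Q) = 24 + 2*Q (c(Q) = 24 - 6*Q/(-3) = 24 - 6*Q*(-1)/3 = 24 - (-2)*Q = 24 + 2*Q)
m(v, y) = 26 (m(v, y) = 24 + 2*1 = 24 + 2 = 26)
M = -13933/9325 (M = -13933*1/9325 = -13933/9325 ≈ -1.4942)
r(j, A) = (-141 + j)/(26 + A) (r(j, A) = (j - 141)/(A + 26) = (-141 + j)/(26 + A))
1/(M - 17853) + r(220, -173) = 1/(-13933/9325 - 17853) + (-141 + 220)/(26 - 173) = 1/(-166493158/9325) + 79/(-147) = -9325/166493158 - 1/147*79 = -9325/166493158 - 79/147 = -13154330257/24474494226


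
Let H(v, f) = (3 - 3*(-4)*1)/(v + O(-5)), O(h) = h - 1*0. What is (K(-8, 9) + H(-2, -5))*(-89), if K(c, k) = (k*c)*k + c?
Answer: 410023/7 ≈ 58575.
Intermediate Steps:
O(h) = h (O(h) = h + 0 = h)
K(c, k) = c + c*k² (K(c, k) = (c*k)*k + c = c*k² + c = c + c*k²)
H(v, f) = 15/(-5 + v) (H(v, f) = (3 - 3*(-4)*1)/(v - 5) = (3 + 12*1)/(-5 + v) = (3 + 12)/(-5 + v) = 15/(-5 + v))
(K(-8, 9) + H(-2, -5))*(-89) = (-8*(1 + 9²) + 15/(-5 - 2))*(-89) = (-8*(1 + 81) + 15/(-7))*(-89) = (-8*82 + 15*(-⅐))*(-89) = (-656 - 15/7)*(-89) = -4607/7*(-89) = 410023/7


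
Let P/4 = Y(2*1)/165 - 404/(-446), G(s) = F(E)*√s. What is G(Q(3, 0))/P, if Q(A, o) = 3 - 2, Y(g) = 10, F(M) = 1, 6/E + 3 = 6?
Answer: 7359/28448 ≈ 0.25868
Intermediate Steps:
E = 2 (E = 6/(-3 + 6) = 6/3 = 6*(⅓) = 2)
Q(A, o) = 1
G(s) = √s (G(s) = 1*√s = √s)
P = 28448/7359 (P = 4*(10/165 - 404/(-446)) = 4*(10*(1/165) - 404*(-1/446)) = 4*(2/33 + 202/223) = 4*(7112/7359) = 28448/7359 ≈ 3.8657)
G(Q(3, 0))/P = √1/(28448/7359) = 1*(7359/28448) = 7359/28448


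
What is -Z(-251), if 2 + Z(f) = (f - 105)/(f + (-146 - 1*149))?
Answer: 368/273 ≈ 1.3480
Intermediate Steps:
Z(f) = -2 + (-105 + f)/(-295 + f) (Z(f) = -2 + (f - 105)/(f + (-146 - 1*149)) = -2 + (-105 + f)/(f + (-146 - 149)) = -2 + (-105 + f)/(f - 295) = -2 + (-105 + f)/(-295 + f))
-Z(-251) = -(485 - 1*(-251))/(-295 - 251) = -(485 + 251)/(-546) = -(-1)*736/546 = -1*(-368/273) = 368/273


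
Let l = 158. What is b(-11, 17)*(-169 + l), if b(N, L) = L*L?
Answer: -3179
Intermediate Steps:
b(N, L) = L**2
b(-11, 17)*(-169 + l) = 17**2*(-169 + 158) = 289*(-11) = -3179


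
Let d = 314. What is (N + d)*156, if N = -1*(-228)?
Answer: 84552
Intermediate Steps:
N = 228
(N + d)*156 = (228 + 314)*156 = 542*156 = 84552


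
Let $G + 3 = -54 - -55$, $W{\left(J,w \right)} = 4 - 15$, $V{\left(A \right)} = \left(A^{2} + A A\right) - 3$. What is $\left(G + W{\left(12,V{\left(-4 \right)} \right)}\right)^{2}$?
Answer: $169$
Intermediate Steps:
$V{\left(A \right)} = -3 + 2 A^{2}$ ($V{\left(A \right)} = \left(A^{2} + A^{2}\right) - 3 = 2 A^{2} - 3 = -3 + 2 A^{2}$)
$W{\left(J,w \right)} = -11$ ($W{\left(J,w \right)} = 4 - 15 = -11$)
$G = -2$ ($G = -3 - -1 = -3 + \left(-54 + 55\right) = -3 + 1 = -2$)
$\left(G + W{\left(12,V{\left(-4 \right)} \right)}\right)^{2} = \left(-2 - 11\right)^{2} = \left(-13\right)^{2} = 169$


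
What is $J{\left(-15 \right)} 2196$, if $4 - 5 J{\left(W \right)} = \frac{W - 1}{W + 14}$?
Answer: $- \frac{26352}{5} \approx -5270.4$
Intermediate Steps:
$J{\left(W \right)} = \frac{4}{5} - \frac{-1 + W}{5 \left(14 + W\right)}$ ($J{\left(W \right)} = \frac{4}{5} - \frac{\left(W - 1\right) \frac{1}{W + 14}}{5} = \frac{4}{5} - \frac{\left(-1 + W\right) \frac{1}{14 + W}}{5} = \frac{4}{5} - \frac{\frac{1}{14 + W} \left(-1 + W\right)}{5} = \frac{4}{5} - \frac{-1 + W}{5 \left(14 + W\right)}$)
$J{\left(-15 \right)} 2196 = \frac{3 \left(19 - 15\right)}{5 \left(14 - 15\right)} 2196 = \frac{3}{5} \frac{1}{-1} \cdot 4 \cdot 2196 = \frac{3}{5} \left(-1\right) 4 \cdot 2196 = \left(- \frac{12}{5}\right) 2196 = - \frac{26352}{5}$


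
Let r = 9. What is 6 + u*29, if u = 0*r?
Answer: 6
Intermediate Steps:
u = 0 (u = 0*9 = 0)
6 + u*29 = 6 + 0*29 = 6 + 0 = 6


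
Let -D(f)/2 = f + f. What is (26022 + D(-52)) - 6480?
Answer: 19750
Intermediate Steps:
D(f) = -4*f (D(f) = -2*(f + f) = -4*f)
(26022 + D(-52)) - 6480 = (26022 - 4*(-52)) - 6480 = (26022 + 208) - 6480 = 26230 - 6480 = 19750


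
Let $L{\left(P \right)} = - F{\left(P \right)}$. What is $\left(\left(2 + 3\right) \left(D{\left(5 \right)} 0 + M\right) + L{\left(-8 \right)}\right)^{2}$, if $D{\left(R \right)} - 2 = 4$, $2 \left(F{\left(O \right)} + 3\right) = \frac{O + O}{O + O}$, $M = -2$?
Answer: $\frac{225}{4} \approx 56.25$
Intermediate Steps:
$F{\left(O \right)} = - \frac{5}{2}$ ($F{\left(O \right)} = -3 + \frac{\left(O + O\right) \frac{1}{O + O}}{2} = -3 + \frac{2 O \frac{1}{2 O}}{2} = -3 + \frac{1}{2} \cdot 1 = -3 + \frac{1}{2} = - \frac{5}{2}$)
$D{\left(R \right)} = 6$ ($D{\left(R \right)} = 2 + 4 = 6$)
$L{\left(P \right)} = \frac{5}{2}$ ($L{\left(P \right)} = \left(-1\right) \left(- \frac{5}{2}\right) = \frac{5}{2}$)
$\left(\left(2 + 3\right) \left(D{\left(5 \right)} 0 + M\right) + L{\left(-8 \right)}\right)^{2} = \left(\left(2 + 3\right) \left(6 \cdot 0 - 2\right) + \frac{5}{2}\right)^{2} = \left(5 \left(0 - 2\right) + \frac{5}{2}\right)^{2} = \left(5 \left(-2\right) + \frac{5}{2}\right)^{2} = \left(-10 + \frac{5}{2}\right)^{2} = \left(- \frac{15}{2}\right)^{2} = \frac{225}{4}$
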